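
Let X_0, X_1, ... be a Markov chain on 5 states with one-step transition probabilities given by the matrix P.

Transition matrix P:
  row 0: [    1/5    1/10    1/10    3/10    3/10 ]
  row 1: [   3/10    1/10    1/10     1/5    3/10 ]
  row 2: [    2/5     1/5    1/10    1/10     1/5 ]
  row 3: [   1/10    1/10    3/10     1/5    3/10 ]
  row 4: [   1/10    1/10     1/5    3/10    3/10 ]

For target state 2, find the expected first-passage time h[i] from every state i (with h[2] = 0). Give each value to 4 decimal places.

h = [5.4726, 5.5721, 0.0000, 4.4776, 4.9254]

First-step conditioning: h[2] = 0; for i ≠ 2, h[i] = 1 + Σ_k P[i][k]·h[k].
  h[0] = 1 + 1/5·h[0] + 1/10·h[1] + 3/10·h[3] + 3/10·h[4]
  h[1] = 1 + 3/10·h[0] + 1/10·h[1] + 1/5·h[3] + 3/10·h[4]
  h[3] = 1 + 1/10·h[0] + 1/10·h[1] + 1/5·h[3] + 3/10·h[4]
  h[4] = 1 + 1/10·h[0] + 1/10·h[1] + 3/10·h[3] + 3/10·h[4]
Solving the 4×4 linear system over states ≠ 2 gives exactly h = [1100/201, 1120/201, 0, 300/67, 330/67] (h[2] = 0 is the target).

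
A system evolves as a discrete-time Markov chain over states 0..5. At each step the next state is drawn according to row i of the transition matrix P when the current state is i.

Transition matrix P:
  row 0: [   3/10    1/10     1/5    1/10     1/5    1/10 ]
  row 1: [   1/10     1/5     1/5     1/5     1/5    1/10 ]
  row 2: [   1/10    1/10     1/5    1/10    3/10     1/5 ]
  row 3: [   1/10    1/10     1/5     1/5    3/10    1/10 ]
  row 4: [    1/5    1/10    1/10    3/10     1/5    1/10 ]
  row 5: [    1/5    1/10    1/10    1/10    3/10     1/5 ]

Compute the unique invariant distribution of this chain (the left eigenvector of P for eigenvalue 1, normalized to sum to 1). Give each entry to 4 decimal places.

π = [0.1720, 0.1111, 0.1624, 0.1783, 0.2470, 0.1292]

Balance equations π_j = Σ_i π_i·P[i][j]:
  π_0 = 3/10·π_0 + 1/10·π_1 + 1/10·π_2 + 1/10·π_3 + 1/5·π_4 + 1/5·π_5
  π_1 = 1/10·π_0 + 1/5·π_1 + 1/10·π_2 + 1/10·π_3 + 1/10·π_4 + 1/10·π_5
  π_2 = 1/5·π_0 + 1/5·π_1 + 1/5·π_2 + 1/5·π_3 + 1/10·π_4 + 1/10·π_5
  π_3 = 1/10·π_0 + 1/5·π_1 + 1/10·π_2 + 1/5·π_3 + 3/10·π_4 + 1/10·π_5
  π_4 = 1/5·π_0 + 1/5·π_1 + 3/10·π_2 + 3/10·π_3 + 1/5·π_4 + 3/10·π_5
  normalize: π_0 + π_1 + π_2 + π_3 + π_4 + π_5 = 1
Solving the linear system gives exactly π = [1393/8098, 1/9, 1315/8098, 6499/36441, 18001/72882, 9413/72882].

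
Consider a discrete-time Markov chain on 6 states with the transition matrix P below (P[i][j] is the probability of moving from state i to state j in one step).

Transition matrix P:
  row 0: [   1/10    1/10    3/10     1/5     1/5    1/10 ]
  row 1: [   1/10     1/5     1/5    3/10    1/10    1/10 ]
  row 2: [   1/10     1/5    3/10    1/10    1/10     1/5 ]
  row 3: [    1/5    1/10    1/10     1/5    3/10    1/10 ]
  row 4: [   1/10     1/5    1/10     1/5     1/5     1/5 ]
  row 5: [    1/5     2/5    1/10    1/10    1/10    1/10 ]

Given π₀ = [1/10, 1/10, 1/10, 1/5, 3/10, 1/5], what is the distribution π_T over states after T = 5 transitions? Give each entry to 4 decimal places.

π = [0.1323, 0.1950, 0.1824, 0.1878, 0.1676, 0.1350]

t=0: π = [0.1000, 0.1000, 0.1000, 0.2000, 0.3000, 0.2000]
t=1: π = [0.1400, 0.2100, 0.1500, 0.1800, 0.1800, 0.1400]
t=2: π = [0.1320, 0.1960, 0.1790, 0.1920, 0.1680, 0.1330]
t=3: π = [0.1325, 0.1942, 0.1818, 0.1884, 0.1684, 0.1347]
t=4: π = [0.1323, 0.1949, 0.1823, 0.1878, 0.1678, 0.1350]
t=5: π = [0.1323, 0.1950, 0.1824, 0.1878, 0.1676, 0.1350]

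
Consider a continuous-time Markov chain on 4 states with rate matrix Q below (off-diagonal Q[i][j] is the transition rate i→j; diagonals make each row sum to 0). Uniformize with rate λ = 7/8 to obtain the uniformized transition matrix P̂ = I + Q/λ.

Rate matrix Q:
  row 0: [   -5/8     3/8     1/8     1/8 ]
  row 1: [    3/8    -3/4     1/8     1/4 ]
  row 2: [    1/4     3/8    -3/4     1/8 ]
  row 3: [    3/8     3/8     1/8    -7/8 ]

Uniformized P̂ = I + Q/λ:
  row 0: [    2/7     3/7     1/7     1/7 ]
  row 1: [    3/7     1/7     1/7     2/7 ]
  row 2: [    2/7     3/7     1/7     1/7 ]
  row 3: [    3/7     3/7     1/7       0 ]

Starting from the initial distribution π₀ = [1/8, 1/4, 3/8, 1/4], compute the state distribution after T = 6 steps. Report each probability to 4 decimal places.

π = [0.3571, 0.3333, 0.1429, 0.1667]

t=0: π = [0.1250, 0.2500, 0.3750, 0.2500]
t=1: π = [0.3571, 0.3571, 0.1429, 0.1429]
t=2: π = [0.3571, 0.3265, 0.1429, 0.1735]
t=3: π = [0.3571, 0.3353, 0.1429, 0.1647]
t=4: π = [0.3571, 0.3328, 0.1429, 0.1672]
t=5: π = [0.3571, 0.3335, 0.1429, 0.1665]
t=6: π = [0.3571, 0.3333, 0.1429, 0.1667]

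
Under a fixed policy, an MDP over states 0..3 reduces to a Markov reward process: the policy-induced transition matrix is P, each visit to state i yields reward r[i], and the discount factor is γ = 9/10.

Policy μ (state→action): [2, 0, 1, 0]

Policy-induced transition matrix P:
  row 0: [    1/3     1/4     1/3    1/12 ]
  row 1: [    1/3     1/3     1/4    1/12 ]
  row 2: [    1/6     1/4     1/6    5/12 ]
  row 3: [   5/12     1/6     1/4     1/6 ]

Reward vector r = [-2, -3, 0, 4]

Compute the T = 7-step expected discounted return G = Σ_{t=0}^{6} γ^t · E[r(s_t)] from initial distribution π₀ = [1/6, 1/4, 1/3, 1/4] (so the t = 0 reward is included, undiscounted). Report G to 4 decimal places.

t=0: π = [0.1667, 0.2500, 0.3333, 0.2500], E[r] = -0.0833, γ^t·E[r] = -0.083333, running G = -0.083333
t=1: π = [0.2986, 0.2500, 0.2361, 0.2153], E[r] = -0.4861, γ^t·E[r] = -0.437500, running G = -0.520833
t=2: π = [0.3119, 0.2529, 0.2552, 0.1800], E[r] = -0.6626, γ^t·E[r] = -0.536719, running G = -1.057552
t=3: π = [0.3058, 0.2561, 0.2547, 0.1834], E[r] = -0.6462, γ^t·E[r] = -0.471094, running G = -1.528646
t=4: π = [0.3062, 0.2561, 0.2543, 0.1835], E[r] = -0.6464, γ^t·E[r] = -0.424098, running G = -1.952744
t=5: π = [0.3063, 0.2560, 0.2543, 0.1834], E[r] = -0.6471, γ^t·E[r] = -0.382117, running G = -2.334861
t=6: π = [0.3062, 0.2561, 0.2543, 0.1834], E[r] = -0.6471, γ^t·E[r] = -0.343874, running G = -2.678735

G = -2.6787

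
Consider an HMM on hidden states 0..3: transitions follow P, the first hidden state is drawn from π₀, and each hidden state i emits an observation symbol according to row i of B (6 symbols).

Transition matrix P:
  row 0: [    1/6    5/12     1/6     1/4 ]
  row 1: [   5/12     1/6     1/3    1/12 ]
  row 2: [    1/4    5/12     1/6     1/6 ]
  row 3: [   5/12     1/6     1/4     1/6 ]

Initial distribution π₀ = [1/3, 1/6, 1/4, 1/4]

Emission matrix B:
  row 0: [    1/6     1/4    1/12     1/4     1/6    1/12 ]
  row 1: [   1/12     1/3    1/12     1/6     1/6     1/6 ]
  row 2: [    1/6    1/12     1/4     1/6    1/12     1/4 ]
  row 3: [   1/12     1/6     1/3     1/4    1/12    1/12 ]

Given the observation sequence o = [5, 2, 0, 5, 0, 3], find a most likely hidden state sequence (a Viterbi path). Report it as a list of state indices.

t=0: δ = [2.778e-02, 2.778e-02, 6.250e-02, 2.083e-02]  (obs o_0=5)
t=1: δ = [1.302e-03, 2.170e-03, 2.604e-03, 3.472e-03]  ψ = [2, 2, 2, 2]  (obs o_1=2)
t=2: δ = [2.411e-04, 9.042e-05, 1.447e-04, 4.823e-05]  ψ = [3, 2, 3, 3]  (obs o_2=0)
t=3: δ = [3.349e-06, 1.674e-05, 1.005e-05, 5.023e-06]  ψ = [0, 0, 0, 0]  (obs o_3=5)
t=4: δ = [1.163e-06, 3.489e-07, 9.303e-07, 1.395e-07]  ψ = [1, 2, 1, 2]  (obs o_4=0)
t=5: δ = [5.814e-08, 8.075e-08, 3.230e-08, 7.268e-08]  ψ = [2, 0, 0, 0]  (obs o_5=3)
backtrack: best end state = 1; path = [2, 3, 0, 1, 0, 1]

path = [2, 3, 0, 1, 0, 1]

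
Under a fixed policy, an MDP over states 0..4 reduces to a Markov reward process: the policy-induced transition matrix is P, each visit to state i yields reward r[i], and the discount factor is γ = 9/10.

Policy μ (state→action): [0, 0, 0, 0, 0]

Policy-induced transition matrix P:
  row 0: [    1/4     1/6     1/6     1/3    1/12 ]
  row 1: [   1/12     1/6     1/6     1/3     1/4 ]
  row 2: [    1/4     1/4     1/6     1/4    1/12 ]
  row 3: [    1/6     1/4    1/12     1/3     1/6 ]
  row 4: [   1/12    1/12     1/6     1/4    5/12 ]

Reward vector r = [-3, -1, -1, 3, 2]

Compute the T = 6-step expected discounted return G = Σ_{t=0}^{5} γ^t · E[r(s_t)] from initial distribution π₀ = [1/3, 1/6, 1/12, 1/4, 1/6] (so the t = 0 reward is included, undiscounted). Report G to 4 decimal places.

t=0: π = [0.3333, 0.1667, 0.0833, 0.2500, 0.1667], E[r] = -0.1667, γ^t·E[r] = -0.166667, running G = -0.166667
t=1: π = [0.1736, 0.1806, 0.1458, 0.3125, 0.1875], E[r] = 0.4653, γ^t·E[r] = 0.418750, running G = 0.252083
t=2: π = [0.1626, 0.1892, 0.1406, 0.3056, 0.2020], E[r] = 0.5029, γ^t·E[r] = 0.407344, running G = 0.659427
t=3: π = [0.1593, 0.1870, 0.1412, 0.3048, 0.2077], E[r] = 0.5234, γ^t·E[r] = 0.381586, running G = 1.041013
t=4: π = [0.1588, 0.1865, 0.1413, 0.3043, 0.2091], E[r] = 0.5268, γ^t·E[r] = 0.345611, running G = 1.386624
t=5: π = [0.1587, 0.1864, 0.1413, 0.3041, 0.2095], E[r] = 0.5276, γ^t·E[r] = 0.311531, running G = 1.698154

G = 1.6982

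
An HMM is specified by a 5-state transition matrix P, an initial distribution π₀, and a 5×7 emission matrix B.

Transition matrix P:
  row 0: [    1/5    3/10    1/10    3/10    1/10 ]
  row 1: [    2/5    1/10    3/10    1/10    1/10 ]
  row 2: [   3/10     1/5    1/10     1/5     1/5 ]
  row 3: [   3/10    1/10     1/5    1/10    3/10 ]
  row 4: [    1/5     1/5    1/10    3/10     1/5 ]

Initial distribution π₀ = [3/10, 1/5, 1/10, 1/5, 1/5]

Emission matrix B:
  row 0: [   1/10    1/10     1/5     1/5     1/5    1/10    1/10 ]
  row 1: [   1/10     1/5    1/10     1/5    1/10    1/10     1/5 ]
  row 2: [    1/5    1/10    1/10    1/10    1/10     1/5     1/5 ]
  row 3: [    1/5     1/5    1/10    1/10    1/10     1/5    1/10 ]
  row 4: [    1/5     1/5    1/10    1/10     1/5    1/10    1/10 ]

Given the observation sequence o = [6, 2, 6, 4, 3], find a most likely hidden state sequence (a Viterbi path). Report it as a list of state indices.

path = [1, 0, 1, 0, 1]

t=0: δ = [3.000e-02, 4.000e-02, 2.000e-02, 2.000e-02, 2.000e-02]  (obs o_0=6)
t=1: δ = [3.200e-03, 9.000e-04, 1.200e-03, 9.000e-04, 6.000e-04]  ψ = [1, 0, 1, 0, 3]  (obs o_1=2)
t=2: δ = [6.400e-05, 1.920e-04, 6.400e-05, 9.600e-05, 3.200e-05]  ψ = [0, 0, 0, 0, 0]  (obs o_2=6)
t=3: δ = [1.536e-05, 1.920e-06, 5.760e-06, 1.920e-06, 5.760e-06]  ψ = [1, 0, 1, 0, 3]  (obs o_3=4)
t=4: δ = [6.144e-07, 9.216e-07, 1.536e-07, 4.608e-07, 1.536e-07]  ψ = [0, 0, 0, 0, 0]  (obs o_4=3)
backtrack: best end state = 1; path = [1, 0, 1, 0, 1]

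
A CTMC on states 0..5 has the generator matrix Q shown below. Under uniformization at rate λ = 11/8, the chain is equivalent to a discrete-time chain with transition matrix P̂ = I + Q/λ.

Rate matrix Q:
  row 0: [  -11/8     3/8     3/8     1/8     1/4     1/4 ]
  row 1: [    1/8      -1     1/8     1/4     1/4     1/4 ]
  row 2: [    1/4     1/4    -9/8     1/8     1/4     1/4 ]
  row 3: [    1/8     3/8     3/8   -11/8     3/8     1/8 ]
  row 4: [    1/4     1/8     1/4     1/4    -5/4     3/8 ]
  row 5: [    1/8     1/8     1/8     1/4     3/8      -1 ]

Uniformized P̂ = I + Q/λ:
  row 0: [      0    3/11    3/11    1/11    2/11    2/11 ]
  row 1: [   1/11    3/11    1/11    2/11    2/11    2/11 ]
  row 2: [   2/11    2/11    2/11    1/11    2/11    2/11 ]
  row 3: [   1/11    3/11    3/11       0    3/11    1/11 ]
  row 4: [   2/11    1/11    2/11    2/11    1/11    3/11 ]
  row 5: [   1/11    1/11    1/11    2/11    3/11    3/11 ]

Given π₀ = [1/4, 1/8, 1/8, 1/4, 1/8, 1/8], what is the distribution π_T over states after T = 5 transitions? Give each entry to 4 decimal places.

π = [0.1136, 0.1845, 0.1687, 0.1321, 0.1949, 0.2062]

t=0: π = [0.2500, 0.1250, 0.1250, 0.2500, 0.1250, 0.1250]
t=1: π = [0.0909, 0.2159, 0.2045, 0.1023, 0.2045, 0.1818]
t=2: π = [0.1198, 0.1839, 0.1632, 0.1364, 0.1890, 0.2076]
t=3: π = [0.1120, 0.1858, 0.1695, 0.1313, 0.1959, 0.2055]
t=4: π = [0.1139, 0.1843, 0.1684, 0.1324, 0.1946, 0.2064]
t=5: π = [0.1136, 0.1845, 0.1687, 0.1321, 0.1949, 0.2062]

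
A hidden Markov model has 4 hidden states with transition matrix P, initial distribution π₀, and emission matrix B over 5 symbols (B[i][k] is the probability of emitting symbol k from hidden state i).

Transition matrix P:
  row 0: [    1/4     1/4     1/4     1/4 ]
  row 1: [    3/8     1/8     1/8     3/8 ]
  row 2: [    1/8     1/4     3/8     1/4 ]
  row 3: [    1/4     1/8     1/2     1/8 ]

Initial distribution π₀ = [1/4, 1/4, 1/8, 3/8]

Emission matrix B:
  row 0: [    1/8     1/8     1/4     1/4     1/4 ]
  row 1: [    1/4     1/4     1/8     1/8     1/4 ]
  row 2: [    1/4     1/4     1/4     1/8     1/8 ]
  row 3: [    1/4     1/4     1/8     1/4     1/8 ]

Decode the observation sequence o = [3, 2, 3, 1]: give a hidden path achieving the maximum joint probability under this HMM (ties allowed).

path = [3, 2, 3, 2]

t=0: δ = [6.250e-02, 3.125e-02, 1.562e-02, 9.375e-02]  (obs o_0=3)
t=1: δ = [5.859e-03, 1.953e-03, 1.172e-02, 1.953e-03]  ψ = [3, 0, 3, 0]  (obs o_1=2)
t=2: δ = [3.662e-04, 3.662e-04, 5.493e-04, 7.324e-04]  ψ = [0, 2, 2, 2]  (obs o_2=3)
t=3: δ = [2.289e-05, 3.433e-05, 9.155e-05, 3.433e-05]  ψ = [3, 2, 3, 1]  (obs o_3=1)
backtrack: best end state = 2; path = [3, 2, 3, 2]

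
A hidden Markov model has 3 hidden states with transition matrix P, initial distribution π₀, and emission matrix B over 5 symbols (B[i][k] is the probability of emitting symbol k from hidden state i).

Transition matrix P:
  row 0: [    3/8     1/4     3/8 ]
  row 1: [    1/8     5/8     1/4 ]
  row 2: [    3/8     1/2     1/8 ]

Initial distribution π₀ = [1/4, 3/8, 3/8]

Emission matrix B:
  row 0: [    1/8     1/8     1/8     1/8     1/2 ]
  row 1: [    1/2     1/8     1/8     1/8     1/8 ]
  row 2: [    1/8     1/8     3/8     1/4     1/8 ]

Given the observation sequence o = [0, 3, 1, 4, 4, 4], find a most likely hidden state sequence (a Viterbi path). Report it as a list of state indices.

t=0: δ = [3.125e-02, 1.875e-01, 4.688e-02]  (obs o_0=0)
t=1: δ = [2.930e-03, 1.465e-02, 1.172e-02]  ψ = [1, 1, 1]  (obs o_1=3)
t=2: δ = [5.493e-04, 1.144e-03, 4.578e-04]  ψ = [2, 1, 1]  (obs o_2=1)
t=3: δ = [1.030e-04, 8.941e-05, 3.576e-05]  ψ = [0, 1, 1]  (obs o_3=4)
t=4: δ = [1.931e-05, 6.985e-06, 4.828e-06]  ψ = [0, 1, 0]  (obs o_4=4)
t=5: δ = [3.621e-06, 6.035e-07, 9.052e-07]  ψ = [0, 0, 0]  (obs o_5=4)
backtrack: best end state = 0; path = [1, 2, 0, 0, 0, 0]

path = [1, 2, 0, 0, 0, 0]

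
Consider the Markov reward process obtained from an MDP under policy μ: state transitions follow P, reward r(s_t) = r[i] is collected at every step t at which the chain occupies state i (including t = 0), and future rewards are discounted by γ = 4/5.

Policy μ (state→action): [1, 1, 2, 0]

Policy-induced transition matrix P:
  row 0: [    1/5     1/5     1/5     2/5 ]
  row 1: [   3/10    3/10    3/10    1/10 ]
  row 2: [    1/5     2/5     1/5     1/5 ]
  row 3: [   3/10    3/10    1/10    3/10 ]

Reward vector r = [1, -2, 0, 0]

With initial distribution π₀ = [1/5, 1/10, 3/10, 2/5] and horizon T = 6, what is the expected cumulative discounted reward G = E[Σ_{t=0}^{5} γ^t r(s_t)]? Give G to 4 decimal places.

t=0: π = [0.2000, 0.1000, 0.3000, 0.4000], E[r] = 0.0000, γ^t·E[r] = 0.000000, running G = 0.000000
t=1: π = [0.2500, 0.3100, 0.1700, 0.2700], E[r] = -0.3700, γ^t·E[r] = -0.296000, running G = -0.296000
t=2: π = [0.2580, 0.2920, 0.2040, 0.2460], E[r] = -0.3260, γ^t·E[r] = -0.208640, running G = -0.504640
t=3: π = [0.2538, 0.2946, 0.2046, 0.2470], E[r] = -0.3354, γ^t·E[r] = -0.171725, running G = -0.676365
t=4: π = [0.2542, 0.2951, 0.2048, 0.2460], E[r] = -0.3360, γ^t·E[r] = -0.137626, running G = -0.813990
t=5: π = [0.2541, 0.2951, 0.2049, 0.2459], E[r] = -0.3360, γ^t·E[r] = -0.110104, running G = -0.924095

G = -0.9241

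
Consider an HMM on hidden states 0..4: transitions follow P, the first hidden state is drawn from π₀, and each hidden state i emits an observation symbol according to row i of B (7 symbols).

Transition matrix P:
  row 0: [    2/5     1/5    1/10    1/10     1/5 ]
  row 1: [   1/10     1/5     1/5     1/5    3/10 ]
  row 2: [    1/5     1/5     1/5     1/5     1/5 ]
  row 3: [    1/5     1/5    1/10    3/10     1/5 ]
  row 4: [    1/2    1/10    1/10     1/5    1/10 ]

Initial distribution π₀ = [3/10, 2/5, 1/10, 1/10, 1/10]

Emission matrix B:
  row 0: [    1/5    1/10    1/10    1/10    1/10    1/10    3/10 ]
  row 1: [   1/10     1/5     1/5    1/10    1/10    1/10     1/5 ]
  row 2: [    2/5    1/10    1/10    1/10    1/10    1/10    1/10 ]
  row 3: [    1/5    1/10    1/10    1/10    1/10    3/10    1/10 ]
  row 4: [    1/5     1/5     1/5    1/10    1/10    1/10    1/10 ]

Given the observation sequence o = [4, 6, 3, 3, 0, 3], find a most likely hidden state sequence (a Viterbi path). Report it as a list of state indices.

t=0: δ = [3.000e-02, 4.000e-02, 1.000e-02, 1.000e-02, 1.000e-02]  (obs o_0=4)
t=1: δ = [3.600e-03, 1.600e-03, 8.000e-04, 8.000e-04, 1.200e-03]  ψ = [0, 1, 1, 1, 1]  (obs o_1=6)
t=2: δ = [1.440e-04, 7.200e-05, 3.600e-05, 3.600e-05, 7.200e-05]  ψ = [0, 0, 0, 0, 0]  (obs o_2=3)
t=3: δ = [5.760e-06, 2.880e-06, 1.440e-06, 1.440e-06, 2.880e-06]  ψ = [0, 0, 0, 0, 0]  (obs o_3=3)
t=4: δ = [4.608e-07, 1.152e-07, 2.304e-07, 1.152e-07, 2.304e-07]  ψ = [0, 0, 0, 0, 0]  (obs o_4=0)
t=5: δ = [1.843e-08, 9.216e-09, 4.608e-09, 4.608e-09, 9.216e-09]  ψ = [0, 0, 0, 0, 0]  (obs o_5=3)
backtrack: best end state = 0; path = [0, 0, 0, 0, 0, 0]

path = [0, 0, 0, 0, 0, 0]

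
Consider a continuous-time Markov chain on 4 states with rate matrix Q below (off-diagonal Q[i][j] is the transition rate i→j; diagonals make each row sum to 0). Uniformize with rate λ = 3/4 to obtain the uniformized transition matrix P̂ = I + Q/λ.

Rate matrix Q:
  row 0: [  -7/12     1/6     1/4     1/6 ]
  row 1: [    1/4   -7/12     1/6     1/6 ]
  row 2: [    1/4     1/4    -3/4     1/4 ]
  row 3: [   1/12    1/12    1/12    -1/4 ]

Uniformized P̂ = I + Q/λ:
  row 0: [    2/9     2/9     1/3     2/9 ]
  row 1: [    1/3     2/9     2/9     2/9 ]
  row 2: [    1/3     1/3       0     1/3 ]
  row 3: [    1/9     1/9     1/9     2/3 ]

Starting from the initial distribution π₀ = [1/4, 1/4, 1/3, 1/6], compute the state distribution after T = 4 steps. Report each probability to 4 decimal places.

π = [0.2166, 0.1944, 0.1642, 0.4248]

t=0: π = [0.2500, 0.2500, 0.3333, 0.1667]
t=1: π = [0.2685, 0.2407, 0.1574, 0.3333]
t=2: π = [0.2294, 0.2027, 0.1800, 0.3879]
t=3: π = [0.2217, 0.1991, 0.1646, 0.4146]
t=4: π = [0.2166, 0.1944, 0.1642, 0.4248]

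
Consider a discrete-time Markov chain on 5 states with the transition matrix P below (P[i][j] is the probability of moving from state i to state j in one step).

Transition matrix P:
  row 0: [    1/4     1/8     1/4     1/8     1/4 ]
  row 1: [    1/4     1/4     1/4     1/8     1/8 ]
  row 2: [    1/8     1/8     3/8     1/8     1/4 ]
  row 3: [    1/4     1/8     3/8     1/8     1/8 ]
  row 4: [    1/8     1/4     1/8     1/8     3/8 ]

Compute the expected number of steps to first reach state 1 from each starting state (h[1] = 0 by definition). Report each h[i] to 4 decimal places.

First-step conditioning: h[1] = 0; for i ≠ 1, h[i] = 1 + Σ_k P[i][k]·h[k].
  h[0] = 1 + 1/4·h[0] + 1/4·h[2] + 1/8·h[3] + 1/4·h[4]
  h[2] = 1 + 1/8·h[0] + 3/8·h[2] + 1/8·h[3] + 1/4·h[4]
  h[3] = 1 + 1/4·h[0] + 3/8·h[2] + 1/8·h[3] + 1/8·h[4]
  h[4] = 1 + 1/8·h[0] + 1/8·h[2] + 1/8·h[3] + 3/8·h[4]
Solving the 4×4 linear system over states ≠ 1 gives exactly h = [448/71, 0, 448/71, 456/71, 384/71] (h[1] = 0 is the target).

h = [6.3099, 0.0000, 6.3099, 6.4225, 5.4085]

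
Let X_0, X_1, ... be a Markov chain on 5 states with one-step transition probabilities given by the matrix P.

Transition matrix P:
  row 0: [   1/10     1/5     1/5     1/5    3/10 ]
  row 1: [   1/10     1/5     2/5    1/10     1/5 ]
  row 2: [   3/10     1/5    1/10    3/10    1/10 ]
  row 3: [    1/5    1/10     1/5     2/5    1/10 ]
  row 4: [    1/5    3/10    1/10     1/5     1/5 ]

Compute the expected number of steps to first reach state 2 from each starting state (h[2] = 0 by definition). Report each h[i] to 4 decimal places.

h = [4.5788, 3.6264, 0.0000, 4.6154, 4.9084]

First-step conditioning: h[2] = 0; for i ≠ 2, h[i] = 1 + Σ_k P[i][k]·h[k].
  h[0] = 1 + 1/10·h[0] + 1/5·h[1] + 1/5·h[3] + 3/10·h[4]
  h[1] = 1 + 1/10·h[0] + 1/5·h[1] + 1/10·h[3] + 1/5·h[4]
  h[3] = 1 + 1/5·h[0] + 1/10·h[1] + 2/5·h[3] + 1/10·h[4]
  h[4] = 1 + 1/5·h[0] + 3/10·h[1] + 1/5·h[3] + 1/5·h[4]
Solving the 4×4 linear system over states ≠ 2 gives exactly h = [1250/273, 330/91, 0, 60/13, 1340/273] (h[2] = 0 is the target).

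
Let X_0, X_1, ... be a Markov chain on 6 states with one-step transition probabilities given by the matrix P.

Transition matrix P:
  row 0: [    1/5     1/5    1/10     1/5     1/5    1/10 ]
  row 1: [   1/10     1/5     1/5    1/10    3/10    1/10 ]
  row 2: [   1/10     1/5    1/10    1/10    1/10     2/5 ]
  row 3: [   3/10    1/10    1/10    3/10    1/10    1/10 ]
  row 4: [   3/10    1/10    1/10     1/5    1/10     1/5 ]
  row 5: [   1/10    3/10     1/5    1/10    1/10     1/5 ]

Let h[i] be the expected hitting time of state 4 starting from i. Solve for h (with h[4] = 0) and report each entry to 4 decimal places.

First-step conditioning: h[4] = 0; for i ≠ 4, h[i] = 1 + Σ_k P[i][k]·h[k].
  h[0] = 1 + 1/5·h[0] + 1/5·h[1] + 1/10·h[2] + 1/5·h[3] + 1/10·h[5]
  h[1] = 1 + 1/10·h[0] + 1/5·h[1] + 1/5·h[2] + 1/10·h[3] + 1/10·h[5]
  h[2] = 1 + 1/10·h[0] + 1/5·h[1] + 1/10·h[2] + 1/10·h[3] + 2/5·h[5]
  h[3] = 1 + 3/10·h[0] + 1/10·h[1] + 1/10·h[2] + 3/10·h[3] + 1/10·h[5]
  h[5] = 1 + 1/10·h[0] + 3/10·h[1] + 1/5·h[2] + 1/10·h[3] + 1/5·h[5]
Solving the 5×5 linear system over states ≠ 4 gives exactly h = [1926/335, 693/134, 861/134, 4323/670, 0, 847/134] (h[4] = 0 is the target).

h = [5.7493, 5.1716, 6.4254, 6.4522, 0.0000, 6.3209]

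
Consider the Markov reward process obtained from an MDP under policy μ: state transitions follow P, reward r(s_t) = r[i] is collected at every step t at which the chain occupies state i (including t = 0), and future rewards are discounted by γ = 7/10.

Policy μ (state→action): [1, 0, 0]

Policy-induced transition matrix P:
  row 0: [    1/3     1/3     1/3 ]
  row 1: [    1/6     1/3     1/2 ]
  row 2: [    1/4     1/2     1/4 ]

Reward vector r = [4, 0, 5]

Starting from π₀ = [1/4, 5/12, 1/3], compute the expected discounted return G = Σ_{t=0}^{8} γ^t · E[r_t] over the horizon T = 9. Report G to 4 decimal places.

G = 8.8187

t=0: π = [0.2500, 0.4167, 0.3333], E[r] = 2.6667, γ^t·E[r] = 2.666667, running G = 2.666667
t=1: π = [0.2361, 0.3889, 0.3750], E[r] = 2.8194, γ^t·E[r] = 1.973611, running G = 4.640278
t=2: π = [0.2373, 0.3958, 0.3669], E[r] = 2.7836, γ^t·E[r] = 1.363947, running G = 6.004225
t=3: π = [0.2368, 0.3945, 0.3687], E[r] = 2.7908, γ^t·E[r] = 0.957244, running G = 6.961468
t=4: π = [0.2369, 0.3948, 0.3684], E[r] = 2.7892, γ^t·E[r] = 0.669687, running G = 7.631155
t=5: π = [0.2368, 0.3947, 0.3684], E[r] = 2.7895, γ^t·E[r] = 0.468837, running G = 8.099992
t=6: π = [0.2368, 0.3947, 0.3684], E[r] = 2.7895, γ^t·E[r] = 0.328177, running G = 8.428169
t=7: π = [0.2368, 0.3947, 0.3684], E[r] = 2.7895, γ^t·E[r] = 0.229725, running G = 8.657895
t=8: π = [0.2368, 0.3947, 0.3684], E[r] = 2.7895, γ^t·E[r] = 0.160808, running G = 8.818702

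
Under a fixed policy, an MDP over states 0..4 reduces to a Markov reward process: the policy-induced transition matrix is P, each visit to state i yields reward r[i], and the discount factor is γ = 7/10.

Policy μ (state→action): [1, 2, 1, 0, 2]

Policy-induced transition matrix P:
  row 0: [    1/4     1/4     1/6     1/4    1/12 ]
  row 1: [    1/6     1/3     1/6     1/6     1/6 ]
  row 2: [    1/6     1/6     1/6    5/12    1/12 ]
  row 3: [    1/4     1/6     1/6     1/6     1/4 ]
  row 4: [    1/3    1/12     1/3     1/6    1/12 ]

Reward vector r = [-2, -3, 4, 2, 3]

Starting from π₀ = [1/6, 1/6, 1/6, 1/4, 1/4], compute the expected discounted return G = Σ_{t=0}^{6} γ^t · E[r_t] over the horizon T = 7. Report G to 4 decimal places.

G = 2.3018

t=0: π = [0.1667, 0.1667, 0.1667, 0.2500, 0.2500], E[r] = 1.0833, γ^t·E[r] = 1.083333, running G = 1.083333
t=1: π = [0.2431, 0.1875, 0.2083, 0.2222, 0.1389], E[r] = 0.6458, γ^t·E[r] = 0.452083, running G = 1.535417
t=2: π = [0.2286, 0.2066, 0.1898, 0.2390, 0.1360], E[r] = 0.5683, γ^t·E[r] = 0.278461, running G = 1.813877
t=3: π = [0.2283, 0.2088, 0.1893, 0.2332, 0.1404], E[r] = 0.5618, γ^t·E[r] = 0.192689, running G = 2.006567
t=4: π = [0.2285, 0.2088, 0.1901, 0.2330, 0.1396], E[r] = 0.5617, γ^t·E[r] = 0.134857, running G = 2.141423
t=5: π = [0.2284, 0.2089, 0.1899, 0.2332, 0.1396], E[r] = 0.5615, γ^t·E[r] = 0.094367, running G = 2.235790
t=6: π = [0.2284, 0.2089, 0.1899, 0.2332, 0.1396], E[r] = 0.5615, γ^t·E[r] = 0.066057, running G = 2.301847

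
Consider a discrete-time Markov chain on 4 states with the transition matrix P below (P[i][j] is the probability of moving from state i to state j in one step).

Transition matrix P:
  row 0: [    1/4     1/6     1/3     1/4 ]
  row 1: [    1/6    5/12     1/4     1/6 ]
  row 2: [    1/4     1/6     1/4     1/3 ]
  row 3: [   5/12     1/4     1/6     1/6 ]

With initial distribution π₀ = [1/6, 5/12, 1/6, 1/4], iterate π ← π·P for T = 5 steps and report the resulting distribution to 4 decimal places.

t=0: π = [0.1667, 0.4167, 0.1667, 0.2500]
t=1: π = [0.2569, 0.2917, 0.2431, 0.2083]
t=2: π = [0.2604, 0.2569, 0.2541, 0.2286]
t=3: π = [0.2667, 0.2500, 0.2527, 0.2307]
t=4: π = [0.2676, 0.2484, 0.2530, 0.2310]
t=5: π = [0.2678, 0.2480, 0.2531, 0.2311]

π = [0.2678, 0.2480, 0.2531, 0.2311]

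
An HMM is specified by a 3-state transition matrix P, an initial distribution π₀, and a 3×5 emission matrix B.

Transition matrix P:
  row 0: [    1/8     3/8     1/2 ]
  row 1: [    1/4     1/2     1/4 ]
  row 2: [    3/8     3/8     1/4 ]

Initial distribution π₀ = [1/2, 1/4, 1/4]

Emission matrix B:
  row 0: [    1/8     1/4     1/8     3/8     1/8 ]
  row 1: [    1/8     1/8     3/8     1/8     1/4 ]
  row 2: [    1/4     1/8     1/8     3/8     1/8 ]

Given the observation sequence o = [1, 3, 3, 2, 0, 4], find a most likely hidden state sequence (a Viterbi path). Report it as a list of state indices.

t=0: δ = [1.250e-01, 3.125e-02, 3.125e-02]  (obs o_0=1)
t=1: δ = [5.859e-03, 5.859e-03, 2.344e-02]  ψ = [0, 0, 0]  (obs o_1=3)
t=2: δ = [3.296e-03, 1.099e-03, 2.197e-03]  ψ = [2, 2, 2]  (obs o_2=3)
t=3: δ = [1.030e-04, 4.635e-04, 2.060e-04]  ψ = [2, 0, 0]  (obs o_3=2)
t=4: δ = [1.448e-05, 2.897e-05, 2.897e-05]  ψ = [1, 1, 1]  (obs o_4=0)
t=5: δ = [1.358e-06, 3.621e-06, 9.052e-07]  ψ = [2, 1, 0]  (obs o_5=4)
backtrack: best end state = 1; path = [0, 2, 0, 1, 1, 1]

path = [0, 2, 0, 1, 1, 1]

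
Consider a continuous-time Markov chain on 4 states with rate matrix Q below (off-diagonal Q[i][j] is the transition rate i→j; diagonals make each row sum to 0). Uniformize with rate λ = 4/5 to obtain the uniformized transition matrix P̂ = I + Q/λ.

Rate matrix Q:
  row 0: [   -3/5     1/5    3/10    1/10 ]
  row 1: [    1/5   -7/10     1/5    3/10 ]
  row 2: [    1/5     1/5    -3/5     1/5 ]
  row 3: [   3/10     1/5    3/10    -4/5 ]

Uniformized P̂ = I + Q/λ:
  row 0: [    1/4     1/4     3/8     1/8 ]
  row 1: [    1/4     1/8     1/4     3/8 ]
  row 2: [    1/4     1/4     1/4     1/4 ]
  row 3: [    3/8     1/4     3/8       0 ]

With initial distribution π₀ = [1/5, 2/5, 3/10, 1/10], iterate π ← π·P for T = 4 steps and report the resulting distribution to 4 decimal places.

t=0: π = [0.2000, 0.4000, 0.3000, 0.1000]
t=1: π = [0.2625, 0.2000, 0.2875, 0.2500]
t=2: π = [0.2813, 0.2250, 0.3141, 0.1797]
t=3: π = [0.2725, 0.2219, 0.3076, 0.1980]
t=4: π = [0.2748, 0.2223, 0.3088, 0.1942]

π = [0.2748, 0.2223, 0.3088, 0.1942]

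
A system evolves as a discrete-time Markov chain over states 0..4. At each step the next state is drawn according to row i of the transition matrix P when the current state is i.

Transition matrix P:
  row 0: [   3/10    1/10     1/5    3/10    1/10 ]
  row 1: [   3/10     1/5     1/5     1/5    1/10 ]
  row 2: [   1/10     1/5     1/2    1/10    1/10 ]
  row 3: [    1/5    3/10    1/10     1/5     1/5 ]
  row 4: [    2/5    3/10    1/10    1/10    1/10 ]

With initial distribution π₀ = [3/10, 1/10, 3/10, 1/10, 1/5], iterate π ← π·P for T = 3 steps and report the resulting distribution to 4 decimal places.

t=0: π = [0.3000, 0.1000, 0.3000, 0.1000, 0.2000]
t=1: π = [0.2500, 0.2000, 0.2600, 0.1800, 0.1100]
t=2: π = [0.2410, 0.2040, 0.2490, 0.1880, 0.1180]
t=3: π = [0.2432, 0.2065, 0.2441, 0.1874, 0.1188]

π = [0.2432, 0.2065, 0.2441, 0.1874, 0.1188]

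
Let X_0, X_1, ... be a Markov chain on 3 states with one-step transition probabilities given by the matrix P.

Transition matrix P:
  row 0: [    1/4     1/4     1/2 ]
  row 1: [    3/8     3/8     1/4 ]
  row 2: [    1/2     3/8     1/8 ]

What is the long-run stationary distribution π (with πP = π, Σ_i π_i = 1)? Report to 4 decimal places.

Balance equations π_j = Σ_i π_i·P[i][j]:
  π_0 = 1/4·π_0 + 3/8·π_1 + 1/2·π_2
  π_1 = 1/4·π_0 + 3/8·π_1 + 3/8·π_2
  normalize: π_0 + π_1 + π_2 = 1
Solving the linear system gives exactly π = [29/79, 26/79, 24/79].

π = [0.3671, 0.3291, 0.3038]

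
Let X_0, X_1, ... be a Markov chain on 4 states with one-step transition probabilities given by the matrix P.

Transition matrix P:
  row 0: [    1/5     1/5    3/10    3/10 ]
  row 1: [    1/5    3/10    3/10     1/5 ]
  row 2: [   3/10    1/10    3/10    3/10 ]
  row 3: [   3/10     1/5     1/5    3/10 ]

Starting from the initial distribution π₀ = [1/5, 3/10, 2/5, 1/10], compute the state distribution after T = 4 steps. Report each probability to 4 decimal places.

t=0: π = [0.2000, 0.3000, 0.4000, 0.1000]
t=1: π = [0.2500, 0.1900, 0.2900, 0.2700]
t=2: π = [0.2560, 0.1900, 0.2730, 0.2810]
t=3: π = [0.2554, 0.1917, 0.2719, 0.2810]
t=4: π = [0.2553, 0.1920, 0.2719, 0.2808]

π = [0.2553, 0.1920, 0.2719, 0.2808]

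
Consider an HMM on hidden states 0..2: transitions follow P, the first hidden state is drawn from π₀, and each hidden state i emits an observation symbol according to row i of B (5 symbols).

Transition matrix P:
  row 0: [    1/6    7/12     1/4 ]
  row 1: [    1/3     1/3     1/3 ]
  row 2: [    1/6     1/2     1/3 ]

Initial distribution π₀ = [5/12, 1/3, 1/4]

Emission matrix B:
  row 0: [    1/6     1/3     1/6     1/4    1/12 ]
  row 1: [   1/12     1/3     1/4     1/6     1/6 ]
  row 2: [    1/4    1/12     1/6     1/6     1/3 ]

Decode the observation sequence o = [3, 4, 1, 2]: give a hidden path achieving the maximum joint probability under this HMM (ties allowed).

t=0: δ = [1.042e-01, 5.556e-02, 4.167e-02]  (obs o_0=3)
t=1: δ = [1.543e-03, 1.013e-02, 8.681e-03]  ψ = [1, 0, 0]  (obs o_1=4)
t=2: δ = [1.125e-03, 1.447e-03, 2.813e-04]  ψ = [1, 2, 1]  (obs o_2=1)
t=3: δ = [8.038e-05, 1.641e-04, 8.038e-05]  ψ = [1, 0, 1]  (obs o_3=2)
backtrack: best end state = 1; path = [0, 1, 0, 1]

path = [0, 1, 0, 1]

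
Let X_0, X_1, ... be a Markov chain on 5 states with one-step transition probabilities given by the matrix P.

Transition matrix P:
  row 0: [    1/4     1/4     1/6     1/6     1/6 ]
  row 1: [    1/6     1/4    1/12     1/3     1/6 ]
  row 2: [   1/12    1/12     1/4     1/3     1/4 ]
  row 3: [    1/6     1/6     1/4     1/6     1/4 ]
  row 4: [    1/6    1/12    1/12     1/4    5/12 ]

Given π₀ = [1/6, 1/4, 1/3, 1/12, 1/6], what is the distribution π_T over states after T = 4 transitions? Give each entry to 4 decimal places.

t=0: π = [0.1667, 0.2500, 0.3333, 0.0833, 0.1667]
t=1: π = [0.1528, 0.1597, 0.1667, 0.2778, 0.2431]
t=2: π = [0.1655, 0.1586, 0.1701, 0.2413, 0.2645]
t=3: π = [0.1663, 0.1575, 0.1657, 0.2435, 0.2671]
t=4: π = [0.1667, 0.1576, 0.1654, 0.2428, 0.2675]

π = [0.1667, 0.1576, 0.1654, 0.2428, 0.2675]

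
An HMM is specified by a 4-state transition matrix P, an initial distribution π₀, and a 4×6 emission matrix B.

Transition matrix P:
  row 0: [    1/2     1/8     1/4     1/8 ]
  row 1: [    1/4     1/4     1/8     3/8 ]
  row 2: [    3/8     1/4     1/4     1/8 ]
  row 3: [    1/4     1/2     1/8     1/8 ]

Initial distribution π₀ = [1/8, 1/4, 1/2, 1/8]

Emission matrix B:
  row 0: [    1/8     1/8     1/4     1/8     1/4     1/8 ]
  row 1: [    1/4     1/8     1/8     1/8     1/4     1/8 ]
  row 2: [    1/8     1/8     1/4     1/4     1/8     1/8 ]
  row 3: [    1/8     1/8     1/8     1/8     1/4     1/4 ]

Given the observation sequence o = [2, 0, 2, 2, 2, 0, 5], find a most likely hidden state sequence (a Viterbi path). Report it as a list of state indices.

path = [2, 0, 0, 0, 0, 0, 0]

t=0: δ = [3.125e-02, 3.125e-02, 1.250e-01, 1.562e-02]  (obs o_0=2)
t=1: δ = [5.859e-03, 7.812e-03, 3.906e-03, 1.953e-03]  ψ = [2, 2, 2, 2]  (obs o_1=0)
t=2: δ = [7.324e-04, 2.441e-04, 3.662e-04, 3.662e-04]  ψ = [0, 1, 0, 1]  (obs o_2=2)
t=3: δ = [9.155e-05, 2.289e-05, 4.578e-05, 1.144e-05]  ψ = [0, 3, 0, 0]  (obs o_3=2)
t=4: δ = [1.144e-05, 1.431e-06, 5.722e-06, 1.431e-06]  ψ = [0, 0, 0, 0]  (obs o_4=2)
t=5: δ = [7.153e-07, 3.576e-07, 3.576e-07, 1.788e-07]  ψ = [0, 0, 0, 0]  (obs o_5=0)
t=6: δ = [4.470e-08, 1.118e-08, 2.235e-08, 3.353e-08]  ψ = [0, 0, 0, 1]  (obs o_6=5)
backtrack: best end state = 0; path = [2, 0, 0, 0, 0, 0, 0]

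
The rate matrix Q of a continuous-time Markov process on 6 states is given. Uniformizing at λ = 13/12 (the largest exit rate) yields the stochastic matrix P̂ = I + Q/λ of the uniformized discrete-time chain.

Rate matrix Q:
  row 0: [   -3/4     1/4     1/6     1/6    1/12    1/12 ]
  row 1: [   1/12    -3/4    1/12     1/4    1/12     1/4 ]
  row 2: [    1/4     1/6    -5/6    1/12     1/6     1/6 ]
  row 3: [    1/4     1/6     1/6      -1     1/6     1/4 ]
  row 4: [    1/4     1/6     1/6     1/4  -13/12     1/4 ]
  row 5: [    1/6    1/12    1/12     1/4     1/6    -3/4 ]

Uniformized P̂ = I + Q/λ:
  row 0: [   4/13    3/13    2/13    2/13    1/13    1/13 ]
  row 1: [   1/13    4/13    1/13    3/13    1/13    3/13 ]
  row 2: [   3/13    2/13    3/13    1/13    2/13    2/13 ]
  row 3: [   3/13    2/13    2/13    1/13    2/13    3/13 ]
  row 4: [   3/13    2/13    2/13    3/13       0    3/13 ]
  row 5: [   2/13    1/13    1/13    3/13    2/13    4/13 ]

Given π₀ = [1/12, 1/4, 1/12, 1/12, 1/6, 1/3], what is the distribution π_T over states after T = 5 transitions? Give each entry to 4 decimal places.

π = [0.2027, 0.1815, 0.1345, 0.1686, 0.1077, 0.2050]

t=0: π = [0.0833, 0.2500, 0.0833, 0.0833, 0.1667, 0.3333]
t=1: π = [0.1731, 0.1731, 0.1154, 0.1987, 0.1026, 0.2372]
t=2: π = [0.1992, 0.1755, 0.1312, 0.1691, 0.1114, 0.2135]
t=3: π = [0.2027, 0.1798, 0.1340, 0.1692, 0.1079, 0.2065]
t=4: π = [0.2028, 0.1812, 0.1344, 0.1685, 0.1078, 0.2052]
t=5: π = [0.2027, 0.1815, 0.1345, 0.1686, 0.1077, 0.2050]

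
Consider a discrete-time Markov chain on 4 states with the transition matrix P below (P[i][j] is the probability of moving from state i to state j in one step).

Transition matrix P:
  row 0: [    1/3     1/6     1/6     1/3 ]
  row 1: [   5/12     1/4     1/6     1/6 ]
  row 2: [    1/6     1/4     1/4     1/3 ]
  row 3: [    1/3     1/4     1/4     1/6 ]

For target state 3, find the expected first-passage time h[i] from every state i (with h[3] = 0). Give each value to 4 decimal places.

First-step conditioning: h[3] = 0; for i ≠ 3, h[i] = 1 + Σ_k P[i][k]·h[k].
  h[0] = 1 + 1/3·h[0] + 1/6·h[1] + 1/6·h[2]
  h[1] = 1 + 5/12·h[0] + 1/4·h[1] + 1/6·h[2]
  h[2] = 1 + 1/6·h[0] + 1/4·h[1] + 1/4·h[2]
Solving the 3×3 linear system over states ≠ 3 gives exactly h = [363/109, 429/109, 369/109, 0] (h[3] = 0 is the target).

h = [3.3303, 3.9358, 3.3853, 0.0000]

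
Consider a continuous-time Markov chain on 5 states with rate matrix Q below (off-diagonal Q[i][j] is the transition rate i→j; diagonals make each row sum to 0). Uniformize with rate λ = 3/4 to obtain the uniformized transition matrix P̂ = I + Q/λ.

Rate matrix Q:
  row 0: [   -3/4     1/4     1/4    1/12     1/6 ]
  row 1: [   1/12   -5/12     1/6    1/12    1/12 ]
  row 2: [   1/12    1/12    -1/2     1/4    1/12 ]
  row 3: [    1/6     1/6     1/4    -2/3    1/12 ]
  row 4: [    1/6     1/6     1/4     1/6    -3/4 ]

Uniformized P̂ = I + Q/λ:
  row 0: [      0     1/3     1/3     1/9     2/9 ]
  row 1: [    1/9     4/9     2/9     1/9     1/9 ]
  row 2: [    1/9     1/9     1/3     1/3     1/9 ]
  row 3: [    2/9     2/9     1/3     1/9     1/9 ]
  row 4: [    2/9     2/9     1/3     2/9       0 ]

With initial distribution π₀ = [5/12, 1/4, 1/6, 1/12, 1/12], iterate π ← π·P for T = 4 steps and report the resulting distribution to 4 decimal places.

π = [0.1305, 0.2613, 0.3041, 0.1914, 0.1127]

t=0: π = [0.4167, 0.2500, 0.1667, 0.0833, 0.0833]
t=1: π = [0.0833, 0.3056, 0.3056, 0.1574, 0.1481]
t=2: π = [0.1358, 0.2654, 0.2994, 0.1955, 0.1039]
t=3: π = [0.1293, 0.2630, 0.3038, 0.1892, 0.1147]
t=4: π = [0.1305, 0.2613, 0.3041, 0.1914, 0.1127]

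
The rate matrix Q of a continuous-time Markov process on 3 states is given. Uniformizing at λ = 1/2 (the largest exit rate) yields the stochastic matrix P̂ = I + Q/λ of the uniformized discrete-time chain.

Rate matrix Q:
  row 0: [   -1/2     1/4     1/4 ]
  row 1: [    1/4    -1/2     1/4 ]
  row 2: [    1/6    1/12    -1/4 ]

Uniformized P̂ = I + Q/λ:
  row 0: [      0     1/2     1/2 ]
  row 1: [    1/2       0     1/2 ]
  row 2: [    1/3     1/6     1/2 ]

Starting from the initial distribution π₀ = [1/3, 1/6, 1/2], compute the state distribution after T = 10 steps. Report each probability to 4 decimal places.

π = [0.2778, 0.2222, 0.5000]

t=0: π = [0.3333, 0.1667, 0.5000]
t=1: π = [0.2500, 0.2500, 0.5000]
t=2: π = [0.2917, 0.2083, 0.5000]
t=3: π = [0.2708, 0.2292, 0.5000]
t=4: π = [0.2813, 0.2188, 0.5000]
t=5: π = [0.2760, 0.2240, 0.5000]
t=6: π = [0.2786, 0.2214, 0.5000]
t=7: π = [0.2773, 0.2227, 0.5000]
t=8: π = [0.2780, 0.2220, 0.5000]
t=9: π = [0.2777, 0.2223, 0.5000]
t=10: π = [0.2778, 0.2222, 0.5000]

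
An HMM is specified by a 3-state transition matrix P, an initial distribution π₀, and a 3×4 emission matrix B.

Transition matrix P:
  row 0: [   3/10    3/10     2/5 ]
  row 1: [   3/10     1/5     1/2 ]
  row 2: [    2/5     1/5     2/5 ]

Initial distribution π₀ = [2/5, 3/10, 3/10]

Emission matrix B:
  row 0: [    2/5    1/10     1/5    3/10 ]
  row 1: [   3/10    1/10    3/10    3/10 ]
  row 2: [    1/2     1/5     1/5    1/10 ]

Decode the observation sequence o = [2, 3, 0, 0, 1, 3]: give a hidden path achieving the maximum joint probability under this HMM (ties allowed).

t=0: δ = [8.000e-02, 9.000e-02, 6.000e-02]  (obs o_0=2)
t=1: δ = [8.100e-03, 7.200e-03, 4.500e-03]  ψ = [1, 0, 1]  (obs o_1=3)
t=2: δ = [9.720e-04, 7.290e-04, 1.800e-03]  ψ = [0, 0, 1]  (obs o_2=0)
t=3: δ = [2.880e-04, 1.080e-04, 3.600e-04]  ψ = [2, 2, 2]  (obs o_3=0)
t=4: δ = [1.440e-05, 8.640e-06, 2.880e-05]  ψ = [2, 0, 2]  (obs o_4=1)
t=5: δ = [3.456e-06, 1.728e-06, 1.152e-06]  ψ = [2, 2, 2]  (obs o_5=3)
backtrack: best end state = 0; path = [0, 1, 2, 2, 2, 0]

path = [0, 1, 2, 2, 2, 0]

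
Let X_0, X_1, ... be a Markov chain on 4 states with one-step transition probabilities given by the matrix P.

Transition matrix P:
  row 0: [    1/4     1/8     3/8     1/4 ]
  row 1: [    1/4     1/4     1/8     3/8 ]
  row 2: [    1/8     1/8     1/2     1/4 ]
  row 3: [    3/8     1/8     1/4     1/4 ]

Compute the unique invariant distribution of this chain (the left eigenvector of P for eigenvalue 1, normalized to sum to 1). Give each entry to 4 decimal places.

π = [0.2398, 0.1429, 0.3495, 0.2679]

Balance equations π_j = Σ_i π_i·P[i][j]:
  π_0 = 1/4·π_0 + 1/4·π_1 + 1/8·π_2 + 3/8·π_3
  π_1 = 1/8·π_0 + 1/4·π_1 + 1/8·π_2 + 1/8·π_3
  π_2 = 3/8·π_0 + 1/8·π_1 + 1/2·π_2 + 1/4·π_3
  normalize: π_0 + π_1 + π_2 + π_3 = 1
Solving the linear system gives exactly π = [47/196, 1/7, 137/392, 15/56].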